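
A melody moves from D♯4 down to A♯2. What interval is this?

Descending from D#4 to A#2 is the same interval as ascending A#2 to D#4.
A to D spans four letter names (A-B-C-D), plus an octave — that makes it an eleventh of some quality.
Counting semitones, A#2→D#4 is 17, which is the perfect eleventh.
(Equivalently, a compound perfect fourth: a perfect fourth plus an octave.)

perfect eleventh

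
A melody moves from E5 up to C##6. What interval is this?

E to C spans six letter names (E-F-G-A-B-C) — that makes it a sixth of some quality.
A major sixth would be 9 semitones; E5 to C##6 is 10, one semitone wider, so the interval is augmented.

augmented sixth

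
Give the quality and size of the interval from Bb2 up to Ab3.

B to A spans seven letter names (B-C-D-E-F-G-A) — that makes it a seventh of some quality.
At 10 semitones, Bb2→Ab3 falls one short of a major seventh: minor.

minor seventh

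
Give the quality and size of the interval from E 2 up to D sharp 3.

major seventh

E to D spans seven letter names (E-F-G-A-B-C-D): a seventh.
E2 to D#3 is 11 semitones, matching the major seventh exactly, so the quality is major.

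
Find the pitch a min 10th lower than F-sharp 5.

Counting three letter names plus an octave down from F lands on D.
A minor tenth is 15 semitones; 15 semitones down from F#5 gives D#4.

D-sharp 4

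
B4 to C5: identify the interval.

B to C spans two letter names (B-C): a second.
B4 to C5 is 1 semitone, a half step short of the major second (2), so this is minor.

minor second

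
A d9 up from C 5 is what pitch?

Two letters up from C (plus an octave) reaches D.
Moving 12 semitones up from C5 (the size of a diminished ninth) reaches Dbb6.

D-double-flat 6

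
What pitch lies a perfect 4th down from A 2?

E 2

The fourth takes the letter from A down to E.
A perfect fourth spans 5 semitones, so from A2 the target pitch is E2.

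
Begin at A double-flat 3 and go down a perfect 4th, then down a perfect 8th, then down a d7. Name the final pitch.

Down a perfect fourth from Abb3: Ebb3 (5 semitones down).
Down a perfect octave from Ebb3: Ebb2 (12 semitones down).
A diminished seventh down from Ebb2 is F1.

F 1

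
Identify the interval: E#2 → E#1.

Descending from E#2 to E#1 is the same interval as ascending E#1 to E#2.
E to E is the same letter name, plus an octave: an octave.
The perfect octave spans 12 semitones, and E#1 to E#2 is exactly 12 semitones — so this is a perfect octave.

perfect 8th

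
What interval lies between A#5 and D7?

A to D spans four letter names (A-B-C-D), plus an octave: an eleventh.
A#5 to D7 spans 16 semitones — one semitone narrower than the perfect eleventh (17) — giving a diminished eleventh.
(Equivalently, a compound diminished fourth: a diminished fourth plus an octave.)

diminished 11th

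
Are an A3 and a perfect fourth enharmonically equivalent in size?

An augmented third spans 5 semitones, and a perfect fourth also spans 5 semitones — they're enharmonic.

Yes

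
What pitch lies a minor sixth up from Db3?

The sixth takes the letter from D up to B.
Moving 8 semitones up from Db3 (the size of a minor sixth) reaches Bbb3.

Bbb3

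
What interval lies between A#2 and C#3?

A to C spans three letter names (A-B-C): a third.
At 3 semitones, A#2→C#3 falls one short of a major third: minor.

minor third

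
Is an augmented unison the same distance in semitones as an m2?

Yes

An augmented unison spans 1 semitone, and a minor second also spans 1 semitone — they're enharmonic.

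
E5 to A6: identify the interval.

E to A spans four letter names (E-F-G-A), plus an octave — that makes it an eleventh of some quality.
E5 to A6 is 17 semitones, matching the perfect eleventh exactly, so the quality is perfect.
(Equivalently, a compound perfect fourth: a perfect fourth plus an octave.)

P11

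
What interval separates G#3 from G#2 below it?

perfect 8th

Descending from G#3 to G#2 is the same interval as ascending G#2 to G#3.
G to G is the same letter name, plus an octave, so the interval is some kind of octave.
The perfect octave spans 12 semitones, and G#2 to G#3 is exactly 12 semitones — so this is a perfect octave.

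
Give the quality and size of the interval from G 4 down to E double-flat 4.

augmented third

Descending from G4 to Ebb4 is the same interval as ascending Ebb4 to G4.
E to G spans three letter names (E-F-G) — that makes it a third of some quality.
A major third would be 4 semitones; Ebb4 to G4 is 5, one semitone wider, so the interval is augmented.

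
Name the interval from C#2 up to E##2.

augmented 3rd

C to E spans three letter names (C-D-E), so the interval is some kind of third.
A major third would be 4 semitones; C#2 to E##2 is 5, one semitone wider, so the interval is augmented.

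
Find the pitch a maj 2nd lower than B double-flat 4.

A double-flat 4

Two letter names down from B: A.
A major second is 2 semitones; 2 semitones down from Bbb4 gives Abb4.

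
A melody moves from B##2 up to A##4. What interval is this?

m14

B to A spans seven letter names (B-C-D-E-F-G-A), plus an octave: a fourteenth.
A major fourteenth would be 23 semitones, but B##2 to A##4 is 22 — one semitone narrower, making it a minor fourteenth.
(Equivalently, a compound minor seventh: a minor seventh plus an octave.)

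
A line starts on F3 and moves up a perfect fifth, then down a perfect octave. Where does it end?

Up a perfect fifth from F3: C4 (7 semitones up).
Down a perfect octave from C4: C3 (12 semitones down).

C3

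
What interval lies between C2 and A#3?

C to A spans six letter names (C-D-E-F-G-A), plus an octave, so the interval is some kind of thirteenth.
A major thirteenth would be 21 semitones; C2 to A#3 is 22, one semitone wider, so the interval is augmented.
(Equivalently, a compound augmented sixth: an augmented sixth plus an octave.)

augmented thirteenth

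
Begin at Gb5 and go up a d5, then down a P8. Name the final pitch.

A diminished fifth up from Gb5 is Dbb6.
Dbb6 down a perfect octave → Dbb5 (12 semitones).

Dbb5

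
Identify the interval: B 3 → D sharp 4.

major third

B to D spans three letter names (B-C-D), so the interval is some kind of third.
The major third spans 4 semitones, and B3 to D#4 is exactly 4 semitones — so this is a major third.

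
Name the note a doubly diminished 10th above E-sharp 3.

G-flat 4

Three letters up from E (plus an octave) reaches G.
A doubly diminished tenth spans 13 semitones, so from E#3 the target pitch is Gb4.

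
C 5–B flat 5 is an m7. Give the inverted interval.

major second

Inverted interval numbers add to nine, so a seventh pairs with a second (7 + 2 = 9).
Quality inverts too: minor becomes major. That makes the inversion a major second.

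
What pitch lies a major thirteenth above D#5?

Six letters up from D (plus an octave) reaches B.
A major thirteenth is 21 semitones; 21 semitones up from D#5 gives B#6.

B#6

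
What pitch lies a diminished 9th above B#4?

C6

Counting two letter names plus an octave up from B lands on C.
Moving 12 semitones up from B#4 (the size of a diminished ninth) reaches C6.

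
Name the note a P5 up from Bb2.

Five letter names up from B: F.
Moving 7 semitones up from Bb2 (the size of a perfect fifth) reaches F3.

F3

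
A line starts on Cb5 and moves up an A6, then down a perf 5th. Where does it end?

D5

Cb5 up an augmented sixth → A5 (10 semitones).
Down a perfect fifth from A5: D5 (7 semitones down).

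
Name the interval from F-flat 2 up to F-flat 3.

P8

F to F is the same letter name, plus an octave, so the interval is some kind of octave.
Counting semitones, Fb2→Fb3 is 12, which is the perfect octave.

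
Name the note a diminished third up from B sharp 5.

Three letter names up from B: D.
A diminished third is 2 semitones; 2 semitones up from B#5 gives D6.

D 6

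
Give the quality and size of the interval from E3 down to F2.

Descending from E3 to F2 is the same interval as ascending F2 to E3.
F to E spans seven letter names (F-G-A-B-C-D-E): a seventh.
Counting semitones, F2→E3 is 11, which is the major seventh.

major seventh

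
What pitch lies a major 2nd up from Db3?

Eb3

Counting two letter names up from D lands on E.
A major second is 2 semitones; 2 semitones up from Db3 gives Eb3.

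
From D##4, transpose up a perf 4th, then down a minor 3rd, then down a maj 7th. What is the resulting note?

F##3

Up a perfect fourth from D##4: G##4 (5 semitones up).
Down a minor third from G##4: E##4 (3 semitones down).
A major seventh down from E##4 is F##3.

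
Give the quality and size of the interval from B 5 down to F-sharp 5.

perfect fourth

Descending from B5 to F#5 is the same interval as ascending F#5 to B5.
F to B spans four letter names (F-G-A-B), so the interval is some kind of fourth.
The perfect fourth spans 5 semitones, and F#5 to B5 is exactly 5 semitones — so this is a perfect fourth.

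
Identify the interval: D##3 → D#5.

D to D is the same letter name, plus 2 octaves, so the interval is some kind of fifteenth.
D##3 to D#5 spans 23 semitones — one semitone narrower than the perfect fifteenth (24) — giving a diminished fifteenth.
(Equivalently, a compound diminished octave: a diminished octave plus an octave.)

diminished fifteenth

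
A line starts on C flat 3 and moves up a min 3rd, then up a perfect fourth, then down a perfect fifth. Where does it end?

D double-flat 3

Cb3 up a minor third → Ebb3 (3 semitones).
Ebb3 up a perfect fourth → Abb3 (5 semitones).
A perfect fifth down from Abb3 is Dbb3.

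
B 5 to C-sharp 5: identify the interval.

minor seventh

Descending from B5 to C#5 is the same interval as ascending C#5 to B5.
C to B spans seven letter names (C-D-E-F-G-A-B), so the interval is some kind of seventh.
C#5 to B5 is 10 semitones, a half step short of the major seventh (11), so this is minor.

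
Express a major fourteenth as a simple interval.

Subtracting seven from the interval number removes an octave: 14 − 7 = 7.
So a major fourteenth is an octave plus a major seventh. The quality is unchanged.

major 7th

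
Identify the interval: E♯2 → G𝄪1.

minor sixth

Descending from E#2 to G##1 is the same interval as ascending G##1 to E#2.
G to E spans six letter names (G-A-B-C-D-E) — that makes it a sixth of some quality.
A major sixth would be 9 semitones, but G##1 to E#2 is 8 — one semitone narrower, making it a minor sixth.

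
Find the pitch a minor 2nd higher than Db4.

Two letter names up from D: E.
Moving 1 semitone up from Db4 (the size of a minor second) reaches Ebb4.

Ebb4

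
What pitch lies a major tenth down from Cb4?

Abb2

Three letters down from C (plus an octave) reaches A.
A major tenth is 16 semitones; 16 semitones down from Cb4 gives Abb2.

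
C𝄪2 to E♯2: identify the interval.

C to E spans three letter names (C-D-E) — that makes it a third of some quality.
C##2 to E#2 is 3 semitones, a half step short of the major third (4), so this is minor.

minor third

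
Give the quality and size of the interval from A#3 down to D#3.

Descending from A#3 to D#3 is the same interval as ascending D#3 to A#3.
D to A spans five letter names (D-E-F-G-A) — that makes it a fifth of some quality.
Counting semitones, D#3→A#3 is 7, which is the perfect fifth.

perfect 5th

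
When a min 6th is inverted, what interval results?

Interval numbers invert to sum to nine: 6 + 3 = 9, so a sixth inverts to a third.
The quality also flips — minor becomes major — giving a major third.

M3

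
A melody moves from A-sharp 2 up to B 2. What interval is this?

A to B spans two letter names (A-B) — that makes it a second of some quality.
At 1 semitone, A#2→B2 falls one short of a major second: minor.

minor second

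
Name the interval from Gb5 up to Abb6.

minor ninth

G to A spans two letter names (G-A), plus an octave, so the interval is some kind of ninth.
At 13 semitones, Gb5→Abb6 falls one short of a major ninth: minor.
(Equivalently, a compound minor second: a minor second plus an octave.)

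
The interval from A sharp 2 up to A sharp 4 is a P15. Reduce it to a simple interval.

P8

Take out an octave (7 from the number): 15 − 7 = 8.
Quality carries through unchanged, so the simple form is a perfect octave.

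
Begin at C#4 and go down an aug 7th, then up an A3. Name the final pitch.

F#3

Down an augmented seventh from C#4: Db3 (12 semitones down).
An augmented third up from Db3 is F#3.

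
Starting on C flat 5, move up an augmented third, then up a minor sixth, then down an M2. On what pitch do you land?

B flat 5

Cb5 up an augmented third → E5 (5 semitones).
Up a minor sixth from E5: C6 (8 semitones up).
Down a major second from C6: Bb5 (2 semitones down).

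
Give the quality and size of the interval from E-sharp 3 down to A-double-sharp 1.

Descending from E#3 to A##1 is the same interval as ascending A##1 to E#3.
A to E spans five letter names (A-B-C-D-E), plus an octave: a twelfth.
A perfect twelfth would be 19 semitones; A##1 to E#3 is 18, one semitone narrower, so the interval is diminished.
(Equivalently, a compound diminished fifth: a diminished fifth plus an octave.)

diminished twelfth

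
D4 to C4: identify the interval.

Descending from D4 to C4 is the same interval as ascending C4 to D4.
C to D spans two letter names (C-D) — that makes it a second of some quality.
The major second spans 2 semitones, and C4 to D4 is exactly 2 semitones — so this is a major second.

major second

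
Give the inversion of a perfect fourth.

perfect 5th

Interval numbers invert to sum to nine: 4 + 5 = 9, so a fourth inverts to a fifth.
Quality inverts too: perfect stays perfect. That makes the inversion a perfect fifth.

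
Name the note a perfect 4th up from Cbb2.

Counting four letter names up from C lands on F.
A perfect fourth spans 5 semitones, so from Cbb2 the target pitch is Fbb2.

Fbb2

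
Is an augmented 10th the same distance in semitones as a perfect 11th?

An augmented tenth = 17 semitones = a perfect eleventh; enharmonically equal.

Yes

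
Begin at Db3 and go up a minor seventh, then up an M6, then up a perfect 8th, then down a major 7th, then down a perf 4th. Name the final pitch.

Up a minor seventh from Db3: Cb4 (10 semitones up).
Up a major sixth from Cb4: Ab4 (9 semitones up).
Up a perfect octave from Ab4: Ab5 (12 semitones up).
Down a major seventh from Ab5: Bbb4 (11 semitones down).
Bbb4 down a perfect fourth → Fb4 (5 semitones).

Fb4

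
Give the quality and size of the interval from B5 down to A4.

major ninth

Descending from B5 to A4 is the same interval as ascending A4 to B5.
A to B spans two letter names (A-B), plus an octave, so the interval is some kind of ninth.
A4 to B5 is 14 semitones, matching the major ninth exactly, so the quality is major.
(Equivalently, a compound major second: a major second plus an octave.)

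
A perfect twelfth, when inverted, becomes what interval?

perfect 4th

First reduce the compound perfect twelfth to its simple form, a perfect fifth.
Inverted interval numbers add to nine, so a fifth pairs with a fourth (5 + 4 = 9).
The quality also flips — perfect stays perfect — giving a perfect fourth.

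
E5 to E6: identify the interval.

E to E is the same letter name, plus an octave: an octave.
E5 to E6 is 12 semitones, matching the perfect octave exactly, so the quality is perfect.

perfect octave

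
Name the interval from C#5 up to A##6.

augmented thirteenth

C to A spans six letter names (C-D-E-F-G-A), plus an octave — that makes it a thirteenth of some quality.
C#5 to A##6 spans 22 semitones — one semitone wider than the major thirteenth (21) — giving an augmented thirteenth.
(Equivalently, a compound augmented sixth: an augmented sixth plus an octave.)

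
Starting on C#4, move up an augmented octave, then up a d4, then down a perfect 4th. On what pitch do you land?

C#4 up an augmented octave → C##5 (13 semitones).
A diminished fourth up from C##5 is F#5.
F#5 down a perfect fourth → C#5 (5 semitones).

C#5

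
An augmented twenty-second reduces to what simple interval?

Subtracting seven from the interval number removes an octave: 22 − 14 = 8.
That makes an augmented twenty-second a compound augmented octave — 2 octaves plus an augmented octave.

A8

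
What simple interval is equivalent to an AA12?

doubly augmented 5th

Subtracting seven from the interval number removes an octave: 12 − 7 = 5.
That makes a doubly augmented twelfth a compound doubly augmented fifth — an octave plus a doubly augmented fifth.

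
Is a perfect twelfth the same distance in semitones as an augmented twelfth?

A perfect twelfth is 19 semitones but an augmented twelfth is 20 semitones — different sizes.

No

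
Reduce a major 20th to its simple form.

M6

Subtracting seven from the interval number removes an octave: 20 − 14 = 6.
Quality carries through unchanged, so the simple form is a major sixth.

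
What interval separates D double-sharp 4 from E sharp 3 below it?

major seventh

Descending from D##4 to E#3 is the same interval as ascending E#3 to D##4.
E to D spans seven letter names (E-F-G-A-B-C-D): a seventh.
The major seventh spans 11 semitones, and E#3 to D##4 is exactly 11 semitones — so this is a major seventh.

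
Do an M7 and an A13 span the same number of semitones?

No

A major seventh spans 11 semitones; an augmented thirteenth spans 22 semitones. They differ by 11.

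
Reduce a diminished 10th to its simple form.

d3

Each octave removed subtracts seven from the number: 10 − 7 = 3.
So a diminished tenth is an octave plus a diminished third. The quality is unchanged.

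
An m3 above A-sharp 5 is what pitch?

Counting three letter names up from A lands on C.
Moving 3 semitones up from A#5 (the size of a minor third) reaches C#6.

C-sharp 6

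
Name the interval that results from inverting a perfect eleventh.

First reduce the compound perfect eleventh to its simple form, a perfect fourth.
The rule of nine gives the new number: 9 − 4 = 5, so a fourth becomes a fifth.
And perfect stays perfect under inversion, so we get a perfect fifth.

perfect 5th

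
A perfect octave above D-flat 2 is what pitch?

D-flat 3

The letter stays D (same as the start), shifted an octave up.
Moving 12 semitones up from Db2 (the size of a perfect octave) reaches Db3.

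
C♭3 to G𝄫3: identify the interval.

diminished fifth

C to G spans five letter names (C-D-E-F-G): a fifth.
A perfect fifth would be 7 semitones; Cb3 to Gbb3 is 6, one semitone narrower, so the interval is diminished.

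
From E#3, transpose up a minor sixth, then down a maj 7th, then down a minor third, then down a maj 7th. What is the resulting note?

Up a minor sixth from E#3: C#4 (8 semitones up).
Down a major seventh from C#4: D3 (11 semitones down).
A minor third down from D3 is B2.
Down a major seventh from B2: C2 (11 semitones down).

C2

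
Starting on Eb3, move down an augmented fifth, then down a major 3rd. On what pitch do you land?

Fbb2

Eb3 down an augmented fifth → Abb2 (8 semitones).
A major third down from Abb2 is Fbb2.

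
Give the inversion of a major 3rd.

minor sixth

Inverted interval numbers add to nine, so a third pairs with a sixth (3 + 6 = 9).
Quality inverts too: major becomes minor. That makes the inversion a minor sixth.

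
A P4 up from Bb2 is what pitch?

Eb3

The fourth takes the letter from B up to E.
Moving 5 semitones up from Bb2 (the size of a perfect fourth) reaches Eb3.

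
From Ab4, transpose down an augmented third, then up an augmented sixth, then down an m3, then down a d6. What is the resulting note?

An augmented third down from Ab4 is Fbb4.
Fbb4 up an augmented sixth → Db5 (10 semitones).
A minor third down from Db5 is Bb4.
Bb4 down a diminished sixth → D#4 (7 semitones).

D#4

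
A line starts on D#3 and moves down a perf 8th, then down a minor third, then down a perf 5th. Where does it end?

E#1

Down a perfect octave from D#3: D#2 (12 semitones down).
D#2 down a minor third → B#1 (3 semitones).
A perfect fifth down from B#1 is E#1.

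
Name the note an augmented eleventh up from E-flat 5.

A 6

The eleventh's letter: E up four letter names plus an octave → A.
An augmented eleventh is 18 semitones; 18 semitones up from Eb5 gives A6.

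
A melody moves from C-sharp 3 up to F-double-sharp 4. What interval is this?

augmented eleventh

C to F spans four letter names (C-D-E-F), plus an octave, so the interval is some kind of eleventh.
The perfect eleventh is 17 semitones; here we have 18, one semitone wider: augmented.
(Equivalently, a compound augmented fourth: an augmented fourth plus an octave.)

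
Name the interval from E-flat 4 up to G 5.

M10

E to G spans three letter names (E-F-G), plus an octave, so the interval is some kind of tenth.
Counting semitones, Eb4→G5 is 16, which is the major tenth.
(Equivalently, a compound major third: a major third plus an octave.)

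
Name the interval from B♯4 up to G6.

B to G spans six letter names (B-C-D-E-F-G), plus an octave: a thirteenth.
A major thirteenth would be 21 semitones; B#4 to G6 is 19, two semitones narrower, so the interval is diminished.
(Equivalently, a compound diminished sixth: a diminished sixth plus an octave.)

diminished 13th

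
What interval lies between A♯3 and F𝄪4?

A to F spans six letter names (A-B-C-D-E-F), so the interval is some kind of sixth.
The major sixth spans 9 semitones, and A#3 to F##4 is exactly 9 semitones — so this is a major sixth.

major sixth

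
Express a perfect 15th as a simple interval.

perfect 8th

Each octave removed subtracts seven from the number: 15 − 7 = 8.
Quality carries through unchanged, so the simple form is a perfect octave.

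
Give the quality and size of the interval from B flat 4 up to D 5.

B to D spans three letter names (B-C-D): a third.
The major third spans 4 semitones, and Bb4 to D5 is exactly 4 semitones — so this is a major third.

major third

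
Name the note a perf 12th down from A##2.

The twelfth's letter: A down five letter names plus an octave → D.
A perfect twelfth spans 19 semitones, so from A##2 the target pitch is D##1.

D##1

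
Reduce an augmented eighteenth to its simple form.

augmented 4th

Take out 2 octaves (14 from the number): 18 − 14 = 4.
So an augmented eighteenth is 2 octaves plus an augmented fourth. The quality is unchanged.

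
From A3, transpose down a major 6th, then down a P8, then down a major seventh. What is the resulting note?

Db1

Down a major sixth from A3: C3 (9 semitones down).
C3 down a perfect octave → C2 (12 semitones).
C2 down a major seventh → Db1 (11 semitones).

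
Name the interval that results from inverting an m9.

First reduce the compound minor ninth to its simple form, a minor second.
Inverted interval numbers add to nine, so a second pairs with a seventh (2 + 7 = 9).
And minor becomes major under inversion, so we get a major seventh.

major seventh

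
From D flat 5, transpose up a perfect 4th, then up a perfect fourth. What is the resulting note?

Db5 up a perfect fourth → Gb5 (5 semitones).
Gb5 up a perfect fourth → Cb6 (5 semitones).

C flat 6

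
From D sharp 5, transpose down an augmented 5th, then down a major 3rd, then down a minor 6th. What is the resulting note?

Down an augmented fifth from D#5: G4 (8 semitones down).
G4 down a major third → Eb4 (4 semitones).
A minor sixth down from Eb4 is G3.

G 3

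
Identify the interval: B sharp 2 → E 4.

B to E spans four letter names (B-C-D-E), plus an octave: an eleventh.
A perfect eleventh would be 17 semitones; B#2 to E4 is 16, one semitone narrower, so the interval is diminished.
(Equivalently, a compound diminished fourth: a diminished fourth plus an octave.)

d11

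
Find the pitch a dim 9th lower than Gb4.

Two letters down from G (plus an octave) reaches F.
A diminished ninth spans 12 semitones, so from Gb4 the target pitch is F#3.

F#3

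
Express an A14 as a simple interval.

augmented seventh

Each octave removed subtracts seven from the number: 14 − 7 = 7.
That makes an augmented fourteenth a compound augmented seventh — an octave plus an augmented seventh.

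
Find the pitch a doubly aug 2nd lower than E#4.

Two letter names down from E: D.
A doubly augmented second is 4 semitones; 4 semitones down from E#4 gives Db4.

Db4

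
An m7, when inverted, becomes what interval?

Interval numbers invert to sum to nine: 7 + 2 = 9, so a seventh inverts to a second.
Quality inverts too: minor becomes major. That makes the inversion a major second.

major 2nd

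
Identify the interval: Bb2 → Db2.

major sixth

Descending from Bb2 to Db2 is the same interval as ascending Db2 to Bb2.
D to B spans six letter names (D-E-F-G-A-B) — that makes it a sixth of some quality.
The major sixth spans 9 semitones, and Db2 to Bb2 is exactly 9 semitones — so this is a major sixth.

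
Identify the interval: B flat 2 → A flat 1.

Descending from Bb2 to Ab1 is the same interval as ascending Ab1 to Bb2.
A to B spans two letter names (A-B), plus an octave, so the interval is some kind of ninth.
Counting semitones, Ab1→Bb2 is 14, which is the major ninth.
(Equivalently, a compound major second: a major second plus an octave.)

M9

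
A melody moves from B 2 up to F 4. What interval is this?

B to F spans five letter names (B-C-D-E-F), plus an octave, so the interval is some kind of twelfth.
The perfect twelfth is 19 semitones; here we have 18, one semitone narrower: diminished.
(Equivalently, a compound diminished fifth: a diminished fifth plus an octave.)

diminished 12th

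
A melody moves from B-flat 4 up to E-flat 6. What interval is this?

B to E spans four letter names (B-C-D-E), plus an octave, so the interval is some kind of eleventh.
The perfect eleventh spans 17 semitones, and Bb4 to Eb6 is exactly 17 semitones — so this is a perfect eleventh.
(Equivalently, a compound perfect fourth: a perfect fourth plus an octave.)

P11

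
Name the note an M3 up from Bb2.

D3

Counting three letter names up from B lands on D.
A major third spans 4 semitones, so from Bb2 the target pitch is D3.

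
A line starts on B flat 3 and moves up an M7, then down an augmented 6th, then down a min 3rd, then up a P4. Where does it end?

D flat 4

Bb3 up a major seventh → A4 (11 semitones).
An augmented sixth down from A4 is Cb4.
A minor third down from Cb4 is Ab3.
Ab3 up a perfect fourth → Db4 (5 semitones).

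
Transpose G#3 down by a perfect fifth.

C#3

Five letter names down from G: C.
A perfect fifth spans 7 semitones, so from G#3 the target pitch is C#3.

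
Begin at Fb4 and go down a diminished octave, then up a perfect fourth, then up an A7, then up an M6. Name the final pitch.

Down a diminished octave from Fb4: F3 (11 semitones down).
A perfect fourth up from F3 is Bb3.
Bb3 up an augmented seventh → A#4 (12 semitones).
A major sixth up from A#4 is F##5.

F##5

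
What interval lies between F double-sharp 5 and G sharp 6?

F to G spans two letter names (F-G), plus an octave, so the interval is some kind of ninth.
F##5 to G#6 is 13 semitones, a half step short of the major ninth (14), so this is minor.
(Equivalently, a compound minor second: a minor second plus an octave.)

m9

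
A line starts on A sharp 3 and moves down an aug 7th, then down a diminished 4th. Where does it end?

F sharp 2

A#3 down an augmented seventh → Bb2 (12 semitones).
Down a diminished fourth from Bb2: F#2 (4 semitones down).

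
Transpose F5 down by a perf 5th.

Bb4

Five letter names down from F: B.
Moving 7 semitones down from F5 (the size of a perfect fifth) reaches Bb4.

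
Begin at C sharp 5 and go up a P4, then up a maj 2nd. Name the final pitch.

G sharp 5

Up a perfect fourth from C#5: F#5 (5 semitones up).
Up a major second from F#5: G#5 (2 semitones up).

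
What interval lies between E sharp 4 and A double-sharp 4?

E to A spans four letter names (E-F-G-A): a fourth.
A perfect fourth would be 5 semitones; E#4 to A##4 is 6, one semitone wider, so the interval is augmented.

augmented 4th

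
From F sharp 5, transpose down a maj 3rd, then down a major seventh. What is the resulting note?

E flat 4

F#5 down a major third → D5 (4 semitones).
D5 down a major seventh → Eb4 (11 semitones).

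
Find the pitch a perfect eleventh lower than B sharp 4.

F double-sharp 3

The eleventh's letter: B down four letter names plus an octave → F.
A perfect eleventh spans 17 semitones, so from B#4 the target pitch is F##3.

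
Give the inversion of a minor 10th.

M6

First reduce the compound minor tenth to its simple form, a minor third.
Inverted interval numbers add to nine, so a third pairs with a sixth (3 + 6 = 9).
The quality also flips — minor becomes major — giving a major sixth.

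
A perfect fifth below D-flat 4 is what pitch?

Counting five letter names down from D lands on G.
A perfect fifth is 7 semitones; 7 semitones down from Db4 gives Gb3.

G-flat 3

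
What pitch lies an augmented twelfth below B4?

Eb3

Five letters down from B (plus an octave) reaches E.
An augmented twelfth is 20 semitones; 20 semitones down from B4 gives Eb3.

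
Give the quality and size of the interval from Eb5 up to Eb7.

E to E is the same letter name, plus 2 octaves: a fifteenth.
The perfect fifteenth spans 24 semitones, and Eb5 to Eb7 is exactly 24 semitones — so this is a perfect fifteenth.
(Equivalently, a compound perfect octave: a perfect octave plus an octave.)

perfect 15th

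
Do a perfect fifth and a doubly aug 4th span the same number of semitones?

Both span 7 semitones: a perfect fifth and a doubly augmented fourth are the same chromatic distance.

Yes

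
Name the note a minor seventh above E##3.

Seven letter names up from E: D.
A minor seventh spans 10 semitones, so from E##3 the target pitch is D##4.

D##4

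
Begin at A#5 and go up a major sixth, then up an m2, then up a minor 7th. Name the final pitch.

F#7

A major sixth up from A#5 is F##6.
F##6 up a minor second → G#6 (1 semitone).
A minor seventh up from G#6 is F#7.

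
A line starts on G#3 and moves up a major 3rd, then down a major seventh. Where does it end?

A major third up from G#3 is B#3.
Down a major seventh from B#3: C#3 (11 semitones down).

C#3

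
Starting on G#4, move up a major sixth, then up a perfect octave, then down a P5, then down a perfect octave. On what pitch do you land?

G#4 up a major sixth → E#5 (9 semitones).
A perfect octave up from E#5 is E#6.
A perfect fifth down from E#6 is A#5.
A#5 down a perfect octave → A#4 (12 semitones).

A#4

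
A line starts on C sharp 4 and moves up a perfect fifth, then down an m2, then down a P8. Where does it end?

F double-sharp 3

A perfect fifth up from C#4 is G#4.
A minor second down from G#4 is F##4.
F##4 down a perfect octave → F##3 (12 semitones).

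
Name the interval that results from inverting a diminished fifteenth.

augmented unison

First reduce the compound diminished fifteenth to its simple form, a diminished octave.
Inverted interval numbers add to nine, so an octave pairs with a unison (8 + 1 = 9).
Quality inverts too: diminished becomes augmented. That makes the inversion an augmented unison.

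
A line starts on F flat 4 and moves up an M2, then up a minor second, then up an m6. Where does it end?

F double-flat 5

A major second up from Fb4 is Gb4.
A minor second up from Gb4 is Abb4.
Up a minor sixth from Abb4: Fbb5 (8 semitones up).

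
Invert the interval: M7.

Inverted interval numbers add to nine, so a seventh pairs with a second (7 + 2 = 9).
And major becomes minor under inversion, so we get a minor second.

minor 2nd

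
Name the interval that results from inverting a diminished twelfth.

First reduce the compound diminished twelfth to its simple form, a diminished fifth.
Interval numbers invert to sum to nine: 5 + 4 = 9, so a fifth inverts to a fourth.
And diminished becomes augmented under inversion, so we get an augmented fourth.

augmented fourth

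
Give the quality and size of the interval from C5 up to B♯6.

A14

C to B spans seven letter names (C-D-E-F-G-A-B), plus an octave: a fourteenth.
C5 to B#6 spans 24 semitones — one semitone wider than the major fourteenth (23) — giving an augmented fourteenth.
(Equivalently, a compound augmented seventh: an augmented seventh plus an octave.)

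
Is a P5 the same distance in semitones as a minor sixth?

No

7 semitones (perfect fifth) vs 8 semitones (minor sixth): not equal.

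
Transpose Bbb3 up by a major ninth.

Cb5

Two letters up from B (plus an octave) reaches C.
A major ninth is 14 semitones; 14 semitones up from Bbb3 gives Cb5.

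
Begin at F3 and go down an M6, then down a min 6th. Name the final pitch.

C2

Down a major sixth from F3: Ab2 (9 semitones down).
Ab2 down a minor sixth → C2 (8 semitones).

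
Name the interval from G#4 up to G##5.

augmented octave

G to G is the same letter name, plus an octave — that makes it an octave of some quality.
G#4 to G##5 spans 13 semitones — one semitone wider than the perfect octave (12) — giving an augmented octave.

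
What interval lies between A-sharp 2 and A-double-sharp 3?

A to A is the same letter name, plus an octave — that makes it an octave of some quality.
A perfect octave would be 12 semitones; A#2 to A##3 is 13, one semitone wider, so the interval is augmented.

augmented 8th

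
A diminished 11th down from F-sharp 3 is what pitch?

C-double-sharp 2

Counting four letter names plus an octave down from F lands on C.
A diminished eleventh spans 16 semitones, so from F#3 the target pitch is C##2.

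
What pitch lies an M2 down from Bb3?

Two letter names down from B: A.
Moving 2 semitones down from Bb3 (the size of a major second) reaches Ab3.

Ab3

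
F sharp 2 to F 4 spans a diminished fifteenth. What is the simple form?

diminished 8th

Take out an octave (7 from the number): 15 − 7 = 8.
Quality carries through unchanged, so the simple form is a diminished octave.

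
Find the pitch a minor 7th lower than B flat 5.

C 5

Counting seven letter names down from B lands on C.
A minor seventh spans 10 semitones, so from Bb5 the target pitch is C5.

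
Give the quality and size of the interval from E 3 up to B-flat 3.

d5

E to B spans five letter names (E-F-G-A-B): a fifth.
The perfect fifth is 7 semitones; here we have 6, one semitone narrower: diminished.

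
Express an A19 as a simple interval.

Subtracting seven from the interval number removes an octave: 19 − 14 = 5.
Quality carries through unchanged, so the simple form is an augmented fifth.

augmented 5th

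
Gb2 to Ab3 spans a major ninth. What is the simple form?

Take out an octave (7 from the number): 9 − 7 = 2.
That makes a major ninth a compound major second — an octave plus a major second.

major 2nd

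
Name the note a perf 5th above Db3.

Five letter names up from D: A.
Moving 7 semitones up from Db3 (the size of a perfect fifth) reaches Ab3.

Ab3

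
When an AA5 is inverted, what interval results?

doubly diminished 4th

The rule of nine gives the new number: 9 − 5 = 4, so a fifth becomes a fourth.
Quality inverts too: doubly augmented becomes doubly diminished. That makes the inversion a doubly diminished fourth.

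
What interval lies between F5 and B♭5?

perfect 4th

F to B spans four letter names (F-G-A-B) — that makes it a fourth of some quality.
The perfect fourth spans 5 semitones, and F5 to Bb5 is exactly 5 semitones — so this is a perfect fourth.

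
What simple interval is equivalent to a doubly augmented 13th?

doubly augmented 6th

Subtracting seven from the interval number removes an octave: 13 − 7 = 6.
That makes a doubly augmented thirteenth a compound doubly augmented sixth — an octave plus a doubly augmented sixth.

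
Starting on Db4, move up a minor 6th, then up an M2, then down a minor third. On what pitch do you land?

Ab4

A minor sixth up from Db4 is Bbb4.
Up a major second from Bbb4: Cb5 (2 semitones up).
Down a minor third from Cb5: Ab4 (3 semitones down).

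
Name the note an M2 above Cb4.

Db4

Counting two letter names up from C lands on D.
A major second is 2 semitones; 2 semitones up from Cb4 gives Db4.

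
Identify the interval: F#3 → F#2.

perfect octave

Descending from F#3 to F#2 is the same interval as ascending F#2 to F#3.
F to F is the same letter name, plus an octave — that makes it an octave of some quality.
The perfect octave spans 12 semitones, and F#2 to F#3 is exactly 12 semitones — so this is a perfect octave.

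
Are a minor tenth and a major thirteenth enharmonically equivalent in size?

No

A minor tenth spans 15 semitones; a major thirteenth spans 21 semitones. They differ by 6.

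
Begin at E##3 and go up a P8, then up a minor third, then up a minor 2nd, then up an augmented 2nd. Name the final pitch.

B##4

Up a perfect octave from E##3: E##4 (12 semitones up).
A minor third up from E##4 is G##4.
Up a minor second from G##4: A#4 (1 semitone up).
Up an augmented second from A#4: B##4 (3 semitones up).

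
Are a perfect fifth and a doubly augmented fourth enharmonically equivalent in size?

Yes

A perfect fifth spans 7 semitones, and a doubly augmented fourth also spans 7 semitones — they're enharmonic.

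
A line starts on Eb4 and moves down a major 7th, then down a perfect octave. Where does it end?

Down a major seventh from Eb4: Fb3 (11 semitones down).
Fb3 down a perfect octave → Fb2 (12 semitones).

Fb2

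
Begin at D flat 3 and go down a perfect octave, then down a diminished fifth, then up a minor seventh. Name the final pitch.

Down a perfect octave from Db3: Db2 (12 semitones down).
Db2 down a diminished fifth → G1 (6 semitones).
Up a minor seventh from G1: F2 (10 semitones up).

F 2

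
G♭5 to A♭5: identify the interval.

major second

G to A spans two letter names (G-A) — that makes it a second of some quality.
The major second spans 2 semitones, and Gb5 to Ab5 is exactly 2 semitones — so this is a major second.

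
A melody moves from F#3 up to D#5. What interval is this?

F to D spans six letter names (F-G-A-B-C-D), plus an octave: a thirteenth.
F#3 to D#5 is 21 semitones, matching the major thirteenth exactly, so the quality is major.
(Equivalently, a compound major sixth: a major sixth plus an octave.)

M13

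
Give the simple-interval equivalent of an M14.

major 7th

Subtracting seven from the interval number removes an octave: 14 − 7 = 7.
Quality carries through unchanged, so the simple form is a major seventh.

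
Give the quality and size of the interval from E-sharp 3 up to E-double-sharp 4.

augmented octave

E to E is the same letter name, plus an octave, so the interval is some kind of octave.
A perfect octave would be 12 semitones; E#3 to E##4 is 13, one semitone wider, so the interval is augmented.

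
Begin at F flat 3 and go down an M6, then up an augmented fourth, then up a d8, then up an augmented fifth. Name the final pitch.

Down a major sixth from Fb3: Abb2 (9 semitones down).
An augmented fourth up from Abb2 is Db3.
Up a diminished octave from Db3: Dbb4 (11 semitones up).
Dbb4 up an augmented fifth → Ab4 (8 semitones).

A flat 4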